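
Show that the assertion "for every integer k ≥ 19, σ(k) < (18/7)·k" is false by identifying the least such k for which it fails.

k = 48

Check each integer k ≥ 19 in order until the claim fails.
The first 29 eligible values, up to k = 47, all satisfy the conclusion.
k = 48: σ(48) = 124; 124 ≥ 864/7.
So k = 48 is the smallest counterexample.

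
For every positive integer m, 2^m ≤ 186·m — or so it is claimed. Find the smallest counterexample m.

m = 11

A counterexample is any positive integer m such that 2^m > 186·m; we check each in order.
For m = 1, 2, 3, 4, 5, 6, 7, 8, 9, 10 the conclusion holds.
m = 11: 2^m = 2048 and 186·m = 2046, so 2048 > 2046.
Hence m = 11 is a counterexample.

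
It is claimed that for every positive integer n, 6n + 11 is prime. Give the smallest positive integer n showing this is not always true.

n = 4

We need the least positive integer n for which 6n + 11 is not prime.
For n = 1, 2, 3 the conclusion holds.
n = 4: 6n + 11 = 35 = 5 × 7, composite.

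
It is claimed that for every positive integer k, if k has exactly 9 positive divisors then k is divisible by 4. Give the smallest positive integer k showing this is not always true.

k = 36: τ(36) = 9; 36 mod 4 = 0.
k = 100: τ(100) = 9; 100 mod 4 = 0.
k = 196: τ(196) = 9; 196 mod 4 = 0.
k = 225: τ(225) = 9; 225 mod 4 = 1.
Thus k = 225 disproves the claim, and no smaller k works.

k = 225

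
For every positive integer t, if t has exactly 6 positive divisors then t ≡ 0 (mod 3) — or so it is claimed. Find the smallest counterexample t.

Check each positive integer t in order until t has exactly 6 positive divisors but the claim fails.
For t = 12, 18 the conclusion holds.
t = 20: τ(20) = 6; 20 ≡ 2 (mod 3).

t = 20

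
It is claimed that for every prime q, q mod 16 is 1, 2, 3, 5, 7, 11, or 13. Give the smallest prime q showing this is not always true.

q = 31

For q = 2, 3, 5, 7, 11, 13, 17, 19, 23, 29 the conclusion holds.
q = 31: 31 mod 16 = 15 — not in {1, 2, 3, 5, 7, 11, 13}.
So q = 31 is the smallest counterexample.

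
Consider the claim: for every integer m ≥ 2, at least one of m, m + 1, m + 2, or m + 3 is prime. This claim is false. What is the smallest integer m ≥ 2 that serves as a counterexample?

m = 24

For m = 2, 3, 4, 5, …, 21, 22, 23 the conclusion holds.
m = 24: 24 = 2 × 12; 25 = 5 × 5; 26 = 2 × 13; 27 = 3 × 9 — all composite.
Thus m = 24 disproves the claim, and no smaller m works.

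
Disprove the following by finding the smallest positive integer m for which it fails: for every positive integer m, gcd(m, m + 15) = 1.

m = 3

A counterexample is any positive integer m such that gcd(m, m + 15) > 1; we check each in order.
For m = 1, 2 the conclusion holds.
m = 3: gcd(3, 18) = 3.
Hence m = 3 is a counterexample.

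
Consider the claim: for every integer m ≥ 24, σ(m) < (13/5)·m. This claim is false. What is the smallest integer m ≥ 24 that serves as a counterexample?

A counterexample is any integer m ≥ 24 such that the claim fails; we check each in order.
For m = 24, 25, 26, 27, …, 57, 58, 59 the conclusion holds.
m = 60: σ(60) = 168; 168 ≥ 156.
Hence m = 60 is a counterexample.

m = 60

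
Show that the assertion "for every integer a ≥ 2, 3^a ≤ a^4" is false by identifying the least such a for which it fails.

The first 6 eligible values, up to a = 7, all satisfy the conclusion.
a = 8: 3^a = 6561 and a^4 = 4096, so 6561 > 4096.

a = 8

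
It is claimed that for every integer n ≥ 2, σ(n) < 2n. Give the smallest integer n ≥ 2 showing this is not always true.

n = 6

We need the least integer n ≥ 2 for which the claim fails.
The first 4 eligible values, up to n = 5, all satisfy the conclusion.
n = 6: σ(6) = 12; 12 ≥ 12.
So n = 6 is the smallest counterexample.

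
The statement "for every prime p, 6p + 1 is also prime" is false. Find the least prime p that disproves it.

p = 19

A counterexample is any prime p such that 6p + 1 is not prime; we check each in order.
For p = 2, 3, 5, 7, 11, 13, 17 the conclusion holds.
p = 19: 6p + 1 = 115 = 5 × 23, not prime.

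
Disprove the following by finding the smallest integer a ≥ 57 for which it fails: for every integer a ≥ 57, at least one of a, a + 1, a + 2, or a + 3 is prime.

For a = 57, 58, 59, 60, 61 the conclusion holds.
a = 62: 62 = 2 × 31; 63 = 3 × 21; 64 = 2 × 32; 65 = 5 × 13 — all composite.

a = 62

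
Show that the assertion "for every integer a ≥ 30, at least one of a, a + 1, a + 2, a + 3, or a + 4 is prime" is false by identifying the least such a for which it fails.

a = 32

We need the least integer a ≥ 30 for which a, a + 1, a + 2, a + 3, a + 4 are all composite.
For a = 30, 31 the conclusion holds.
a = 32: 32 = 2 × 16; 33 = 3 × 11; 34 = 2 × 17; 35 = 5 × 7; 36 = 2 × 18 — all composite.
So a = 32 is the smallest counterexample.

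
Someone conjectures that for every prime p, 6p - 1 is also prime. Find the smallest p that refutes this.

p = 11

Check each prime p in order until 6p - 1 is not prime.
For p = 2, 3, 5, 7 the conclusion holds.
p = 11: 6p - 1 = 65 = 5 × 13, not prime.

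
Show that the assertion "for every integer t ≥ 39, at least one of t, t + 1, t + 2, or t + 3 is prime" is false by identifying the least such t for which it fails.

For t = 39, 40, 41, 42, 43, 44, 45, 46, 47 the conclusion holds.
t = 48: 48 = 2 × 24; 49 = 7 × 7; 50 = 2 × 25; 51 = 3 × 17 — all composite.
Thus t = 48 disproves the claim, and no smaller t works.

t = 48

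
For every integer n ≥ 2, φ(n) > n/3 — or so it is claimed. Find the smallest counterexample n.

For n = 2, 3, 4, 5 the conclusion holds.
n = 6: φ(6) = 2 and 6/3 = 2, so φ(6) ≤ 6/3.
Thus n = 6 disproves the claim, and no smaller n works.

n = 6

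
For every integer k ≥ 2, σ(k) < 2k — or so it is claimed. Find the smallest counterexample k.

A counterexample is any integer k ≥ 2 such that the claim fails; we check each in order.
For k = 2, 3, 4, 5 the conclusion holds.
k = 6: σ(6) = 12; 12 ≥ 12.

k = 6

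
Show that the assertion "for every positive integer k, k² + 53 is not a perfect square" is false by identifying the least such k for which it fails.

k = 26

A counterexample is any positive integer k such that k² + 53 is a perfect square; we check each in order.
For k = 1, 2, 3, 4, …, 23, 24, 25 the conclusion holds.
k = 26: 26² + 53 = 729 = 27², a perfect square.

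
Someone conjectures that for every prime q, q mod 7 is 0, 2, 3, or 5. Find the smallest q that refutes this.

q = 11

Check each prime q in order until the claim fails.
For q = 2, 3, 5, 7 the conclusion holds.
q = 11: 11 mod 7 = 4 — not in {0, 2, 3, 5}.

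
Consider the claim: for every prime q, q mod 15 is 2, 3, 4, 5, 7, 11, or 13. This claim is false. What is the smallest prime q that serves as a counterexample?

q = 23

q = 2: 2 mod 15 = 2.
q = 3: 3 mod 15 = 3.
q = 5: 5 mod 15 = 5.
q = 7: 7 mod 15 = 7.
q = 11: 11 mod 15 = 11.
q = 13: 13 mod 15 = 13.
q = 17: 17 mod 15 = 2.
q = 19: 19 mod 15 = 4.
q = 23: 23 mod 15 = 8 — not in {2, 3, 4, 5, 7, 11, 13}.
Thus q = 23 disproves the claim, and no smaller q works.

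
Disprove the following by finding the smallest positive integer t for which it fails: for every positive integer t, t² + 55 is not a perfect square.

We need the least positive integer t for which t² + 55 is a perfect square.
t = 1: 1² + 55 = 56, not a perfect square.
t = 2: 2² + 55 = 59, not a perfect square.
t = 3: 3² + 55 = 64 = 8², a perfect square.

t = 3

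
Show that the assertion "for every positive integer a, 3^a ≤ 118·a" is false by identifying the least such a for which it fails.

a = 6

Check each positive integer a in order until 3^a > 118·a.
The first 5 eligible values, up to a = 5, all satisfy the conclusion.
a = 6: 3^a = 729 and 118·a = 708, so 729 > 708.
So a = 6 is the smallest counterexample.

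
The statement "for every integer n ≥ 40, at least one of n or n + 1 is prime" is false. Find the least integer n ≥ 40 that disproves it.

n = 44

We need the least integer n ≥ 40 for which n, n + 1 are both composite.
For n = 40, 41, 42, 43 the conclusion holds.
n = 44: 44 = 2 × 22; 45 = 3 × 15 — both composite.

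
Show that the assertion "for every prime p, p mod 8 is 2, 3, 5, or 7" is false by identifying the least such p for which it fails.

p = 17

We need the least prime p for which the claim fails.
The first 6 eligible values, up to p = 13, all satisfy the conclusion.
p = 17: 17 mod 8 = 1 — not in {2, 3, 5, 7}.
Hence p = 17 is a counterexample.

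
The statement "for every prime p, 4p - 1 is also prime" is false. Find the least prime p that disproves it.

p = 7

Check each prime p in order until 4p - 1 is not prime.
p = 2: 4p - 1 = 7, prime.
p = 3: 4p - 1 = 11, prime.
p = 5: 4p - 1 = 19, prime.
p = 7: 4p - 1 = 27 = 3 × 9, not prime.
So p = 7 is the smallest counterexample.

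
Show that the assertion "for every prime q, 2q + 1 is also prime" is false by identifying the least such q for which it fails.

Check each prime q in order until 2q + 1 is not prime.
For q = 2, 3, 5 the conclusion holds.
q = 7: 2q + 1 = 15 = 3 × 5, not prime.
Thus q = 7 disproves the claim, and no smaller q works.

q = 7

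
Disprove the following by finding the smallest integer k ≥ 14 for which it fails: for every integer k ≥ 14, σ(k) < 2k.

For k = 14, 15, 16, 17 the conclusion holds.
k = 18: σ(18) = 39; 39 ≥ 36.
So k = 18 is the smallest counterexample.

k = 18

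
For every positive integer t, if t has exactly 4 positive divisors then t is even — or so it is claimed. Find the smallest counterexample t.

A counterexample is any positive integer t such that t has exactly 4 positive divisors but t is odd; we check each in order.
The first 4 eligible values, up to t = 14, all satisfy the conclusion.
t = 15: divisors of 15: 1, 3, 5, 15; 15 is odd.

t = 15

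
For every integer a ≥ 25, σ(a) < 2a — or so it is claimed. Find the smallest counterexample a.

Check each integer a ≥ 25 in order until the claim fails.
For a = 25, 26, 27 the conclusion holds.
a = 28: σ(28) = 56; 56 ≥ 56.

a = 28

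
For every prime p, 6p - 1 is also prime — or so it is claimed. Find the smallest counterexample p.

p = 11

We need the least prime p for which 6p - 1 is not prime.
The first 4 eligible values, up to p = 7, all satisfy the conclusion.
p = 11: 6p - 1 = 65 = 5 × 13, not prime.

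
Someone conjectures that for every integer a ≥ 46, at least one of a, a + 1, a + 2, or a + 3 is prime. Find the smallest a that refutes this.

Check each integer a ≥ 46 in order until a, a + 1, a + 2, a + 3 are all composite.
a = 46: 47 is prime.
a = 47: 47 is prime.
a = 48: 48 = 2 × 24; 49 = 7 × 7; 50 = 2 × 25; 51 = 3 × 17 — all composite.
Thus a = 48 disproves the claim, and no smaller a works.

a = 48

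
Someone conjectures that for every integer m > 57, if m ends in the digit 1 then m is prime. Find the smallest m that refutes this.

We need the least integer m > 57 for which m ends in the digit 1 but m is not prime.
m = 61: 61 ends in 1 and is prime.
m = 71: 71 ends in 1 and is prime.
m = 81: 81 ends in 1; 81 = 3 × 27, composite.
So m = 81 is the smallest counterexample.

m = 81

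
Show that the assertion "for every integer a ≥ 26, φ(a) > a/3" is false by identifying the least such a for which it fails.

a = 30

For a = 26, 27, 28, 29 the conclusion holds.
a = 30: φ(30) = 8 and 30/3 = 10, so φ(30) ≤ 30/3.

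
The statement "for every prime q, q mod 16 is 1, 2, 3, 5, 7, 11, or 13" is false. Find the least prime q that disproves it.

q = 31

A counterexample is any prime q such that the claim fails; we check each in order.
For q = 2, 3, 5, 7, 11, 13, 17, 19, 23, 29 the conclusion holds.
q = 31: 31 mod 16 = 15 — not in {1, 2, 3, 5, 7, 11, 13}.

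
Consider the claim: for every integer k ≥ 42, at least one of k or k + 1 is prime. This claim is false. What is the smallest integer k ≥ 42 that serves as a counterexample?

k = 44

For k = 42, 43 the conclusion holds.
k = 44: 44 = 2 × 22; 45 = 3 × 15 — both composite.
Thus k = 44 disproves the claim, and no smaller k works.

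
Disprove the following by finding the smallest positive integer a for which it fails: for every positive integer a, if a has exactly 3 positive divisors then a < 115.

a = 121

For a = 4, 9, 25, 49 the conclusion holds.
a = 121: τ(121) = 3; 121 ≥ 115.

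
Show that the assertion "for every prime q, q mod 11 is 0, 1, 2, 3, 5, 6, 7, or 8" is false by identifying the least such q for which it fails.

q = 31

A counterexample is any prime q such that the claim fails; we check each in order.
For q = 2, 3, 5, 7, 11, 13, 17, 19, 23, 29 the conclusion holds.
q = 31: 31 mod 11 = 9 — not in {0, 1, 2, 3, 5, 6, 7, 8}.
So q = 31 is the smallest counterexample.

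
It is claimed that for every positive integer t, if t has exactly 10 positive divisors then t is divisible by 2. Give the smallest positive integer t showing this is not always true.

t = 405

For t = 48, 80, 112, 162, 176, 208, 272, 304, 368 the conclusion holds.
t = 405: τ(405) = 10; 405 mod 2 = 1.
Hence t = 405 is a counterexample.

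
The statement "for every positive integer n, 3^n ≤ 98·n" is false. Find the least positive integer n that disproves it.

We need the least positive integer n for which 3^n > 98·n.
The first 5 eligible values, up to n = 5, all satisfy the conclusion.
n = 6: 3^n = 729 and 98·n = 588, so 729 > 588.

n = 6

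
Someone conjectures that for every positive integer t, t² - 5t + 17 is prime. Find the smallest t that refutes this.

Check each positive integer t in order until t² - 5t + 17 is not prime.
The first 12 eligible values, up to t = 12, all satisfy the conclusion.
t = 13: t² - 5t + 17 = 121 = 11 × 11, composite.
So t = 13 is the smallest counterexample.

t = 13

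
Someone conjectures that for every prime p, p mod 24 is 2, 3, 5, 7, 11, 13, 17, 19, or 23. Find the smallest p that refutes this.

Check each prime p in order until the claim fails.
The first 20 eligible values, up to p = 71, all satisfy the conclusion.
p = 73: 73 mod 24 = 1 — not in {2, 3, 5, 7, 11, 13, 17, 19, 23}.

p = 73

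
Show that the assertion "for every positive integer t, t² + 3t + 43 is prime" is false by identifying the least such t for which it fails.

For t = 1, 2, 3, 4, …, 36, 37, 38 the conclusion holds.
t = 39: t² + 3t + 43 = 1681 = 41 × 41, composite.

t = 39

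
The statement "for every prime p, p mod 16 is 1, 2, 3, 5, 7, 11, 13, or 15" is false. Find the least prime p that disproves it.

p = 41

For p = 2, 3, 5, 7, …, 29, 31, 37 the conclusion holds.
p = 41: 41 mod 16 = 9 — not in {1, 2, 3, 5, 7, 11, 13, 15}.
Thus p = 41 disproves the claim, and no smaller p works.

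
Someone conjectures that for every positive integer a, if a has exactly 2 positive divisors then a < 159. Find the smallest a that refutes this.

A counterexample is any positive integer a such that a has exactly 2 positive divisors but the claim fails; we check each in order.
For a = 2, 3, 5, 7, …, 149, 151, 157 the conclusion holds.
a = 163: τ(163) = 2; 163 ≥ 159.

a = 163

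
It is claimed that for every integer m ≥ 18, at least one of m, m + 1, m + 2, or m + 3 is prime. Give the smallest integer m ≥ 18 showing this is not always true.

Check each integer m ≥ 18 in order until m, m + 1, m + 2, m + 3 are all composite.
The first 6 eligible values, up to m = 23, all satisfy the conclusion.
m = 24: 24 = 2 × 12; 25 = 5 × 5; 26 = 2 × 13; 27 = 3 × 9 — all composite.

m = 24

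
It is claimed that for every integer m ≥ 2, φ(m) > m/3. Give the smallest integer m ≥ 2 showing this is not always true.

m = 6

The first 4 eligible values, up to m = 5, all satisfy the conclusion.
m = 6: φ(6) = 2 and 6/3 = 2, so φ(6) ≤ 6/3.
So m = 6 is the smallest counterexample.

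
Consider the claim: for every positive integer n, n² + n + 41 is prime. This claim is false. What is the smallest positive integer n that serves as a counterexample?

We need the least positive integer n for which n² + n + 41 is not prime.
The first 39 eligible values, up to n = 39, all satisfy the conclusion.
n = 40: n² + n + 41 = 1681 = 41 × 41, composite.
Thus n = 40 disproves the claim, and no smaller n works.

n = 40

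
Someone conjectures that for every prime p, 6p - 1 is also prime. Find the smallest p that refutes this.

p = 11

The first 4 eligible values, up to p = 7, all satisfy the conclusion.
p = 11: 6p - 1 = 65 = 5 × 13, not prime.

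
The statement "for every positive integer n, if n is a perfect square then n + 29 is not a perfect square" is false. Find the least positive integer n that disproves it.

n = 196

A counterexample is any positive integer n such that n is a perfect square but n + 29 is a perfect square; we check each in order.
The first 13 eligible values, up to n = 169, all satisfy the conclusion.
n = 196: 196 = 14² and 196 + 29 = 225 = 15².
So n = 196 is the smallest counterexample.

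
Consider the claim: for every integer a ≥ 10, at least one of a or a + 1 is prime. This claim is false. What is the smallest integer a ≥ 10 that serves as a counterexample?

Check each integer a ≥ 10 in order until a, a + 1 are both composite.
For a = 10, 11, 12, 13 the conclusion holds.
a = 14: 14 = 2 × 7; 15 = 3 × 5 — both composite.

a = 14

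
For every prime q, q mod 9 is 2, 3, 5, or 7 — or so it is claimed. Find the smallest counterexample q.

q = 13

For q = 2, 3, 5, 7, 11 the conclusion holds.
q = 13: 13 mod 9 = 4 — not in {2, 3, 5, 7}.
Hence q = 13 is a counterexample.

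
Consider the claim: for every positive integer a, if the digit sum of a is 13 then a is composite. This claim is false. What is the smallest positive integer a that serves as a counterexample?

For a = 49, 58 the conclusion holds.
a = 67: digit sum 13; 67 is prime, not composite.

a = 67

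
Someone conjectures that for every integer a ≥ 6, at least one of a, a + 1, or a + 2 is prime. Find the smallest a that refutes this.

a = 8

a = 6: 7 is prime.
a = 7: 7 is prime.
a = 8: 8 = 2 × 4; 9 = 3 × 3; 10 = 2 × 5 — all composite.
Thus a = 8 disproves the claim, and no smaller a works.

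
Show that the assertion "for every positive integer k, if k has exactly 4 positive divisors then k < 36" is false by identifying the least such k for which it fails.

k = 38

We need the least positive integer k for which k has exactly 4 positive divisors but the claim fails.
The first 12 eligible values, up to k = 35, all satisfy the conclusion.
k = 38: τ(38) = 4; 38 ≥ 36.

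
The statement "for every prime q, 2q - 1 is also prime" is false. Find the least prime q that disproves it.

q = 5

We need the least prime q for which 2q - 1 is not prime.
q = 2: 2q - 1 = 3, prime.
q = 3: 2q - 1 = 5, prime.
q = 5: 2q - 1 = 9 = 3 × 3, not prime.
Hence q = 5 is a counterexample.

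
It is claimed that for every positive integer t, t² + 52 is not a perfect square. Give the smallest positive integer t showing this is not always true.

t = 12

Check each positive integer t in order until t² + 52 is a perfect square.
For t = 1, 2, 3, 4, …, 9, 10, 11 the conclusion holds.
t = 12: 12² + 52 = 196 = 14², a perfect square.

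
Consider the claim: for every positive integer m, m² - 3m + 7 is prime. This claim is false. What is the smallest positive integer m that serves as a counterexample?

A counterexample is any positive integer m such that m² - 3m + 7 is not prime; we check each in order.
m = 1: m² - 3m + 7 = 5, prime.
m = 2: m² - 3m + 7 = 5, prime.
m = 3: m² - 3m + 7 = 7, prime.
m = 4: m² - 3m + 7 = 11, prime.
m = 5: m² - 3m + 7 = 17, prime.
m = 6: m² - 3m + 7 = 25 = 5 × 5, composite.

m = 6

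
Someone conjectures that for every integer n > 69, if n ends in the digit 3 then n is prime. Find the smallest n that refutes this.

n = 93

We need the least integer n > 69 for which n ends in the digit 3 but n is not prime.
For n = 73, 83 the conclusion holds.
n = 93: 93 ends in 3; 93 = 3 × 31, composite.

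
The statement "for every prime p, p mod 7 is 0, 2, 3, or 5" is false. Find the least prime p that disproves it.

p = 11

A counterexample is any prime p such that the claim fails; we check each in order.
p = 2: 2 mod 7 = 2.
p = 3: 3 mod 7 = 3.
p = 5: 5 mod 7 = 5.
p = 7: 7 mod 7 = 0.
p = 11: 11 mod 7 = 4 — not in {0, 2, 3, 5}.
So p = 11 is the smallest counterexample.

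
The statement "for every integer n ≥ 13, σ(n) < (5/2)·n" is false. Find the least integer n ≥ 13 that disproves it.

We need the least integer n ≥ 13 for which the claim fails.
For n = 13, 14, 15, 16, …, 21, 22, 23 the conclusion holds.
n = 24: σ(24) = 60; 60 ≥ 60.
Hence n = 24 is a counterexample.

n = 24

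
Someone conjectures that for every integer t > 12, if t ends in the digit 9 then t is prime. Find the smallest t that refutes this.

Check each integer t > 12 in order until t ends in the digit 9 but t is not prime.
t = 19: 19 ends in 9 and is prime.
t = 29: 29 ends in 9 and is prime.
t = 39: 39 ends in 9; 39 = 3 × 13, composite.

t = 39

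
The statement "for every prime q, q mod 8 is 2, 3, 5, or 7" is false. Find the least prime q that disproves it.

A counterexample is any prime q such that the claim fails; we check each in order.
q = 2: 2 mod 8 = 2.
q = 3: 3 mod 8 = 3.
q = 5: 5 mod 8 = 5.
q = 7: 7 mod 8 = 7.
q = 11: 11 mod 8 = 3.
q = 13: 13 mod 8 = 5.
q = 17: 17 mod 8 = 1 — not in {2, 3, 5, 7}.
Thus q = 17 disproves the claim, and no smaller q works.

q = 17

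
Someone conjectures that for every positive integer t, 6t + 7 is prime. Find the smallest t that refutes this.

t = 3

t = 1: 6t + 7 = 13, prime.
t = 2: 6t + 7 = 19, prime.
t = 3: 6t + 7 = 25 = 5 × 5, composite.
Hence t = 3 is a counterexample.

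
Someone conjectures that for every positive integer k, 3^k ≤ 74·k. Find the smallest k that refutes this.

A counterexample is any positive integer k such that 3^k > 74·k; we check each in order.
k = 1: 3^k = 3 and 74·k = 74, so 3 ≤ 74.
k = 2: 3^k = 9 and 74·k = 148, so 9 ≤ 148.
k = 3: 3^k = 27 and 74·k = 222, so 27 ≤ 222.
k = 4: 3^k = 81 and 74·k = 296, so 81 ≤ 296.
k = 5: 3^k = 243 and 74·k = 370, so 243 ≤ 370.
k = 6: 3^k = 729 and 74·k = 444, so 729 > 444.

k = 6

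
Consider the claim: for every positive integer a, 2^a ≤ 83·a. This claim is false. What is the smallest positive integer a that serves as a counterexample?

a = 10

A counterexample is any positive integer a such that 2^a > 83·a; we check each in order.
For a = 1, 2, 3, 4, 5, 6, 7, 8, 9 the conclusion holds.
a = 10: 2^a = 1024 and 83·a = 830, so 1024 > 830.
So a = 10 is the smallest counterexample.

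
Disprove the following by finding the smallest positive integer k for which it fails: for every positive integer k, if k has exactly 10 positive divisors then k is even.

We need the least positive integer k for which k has exactly 10 positive divisors but k is odd.
For k = 48, 80, 112, 162, 176, 208, 272, 304, 368 the conclusion holds.
k = 405: divisors of 405: 10 divisors; 405 is odd.
So k = 405 is the smallest counterexample.

k = 405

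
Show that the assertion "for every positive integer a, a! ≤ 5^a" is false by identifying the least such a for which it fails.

Check each positive integer a in order until a! > 5^a.
For a = 1, 2, 3, 4, …, 9, 10, 11 the conclusion holds.
a = 12: a! = 479001600 and 5^a = 244140625, so 479001600 > 244140625.
Hence a = 12 is a counterexample.

a = 12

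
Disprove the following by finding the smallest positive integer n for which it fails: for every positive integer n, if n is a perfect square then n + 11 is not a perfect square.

We need the least positive integer n for which n is a perfect square but n + 11 is a perfect square.
The first 4 eligible values, up to n = 16, all satisfy the conclusion.
n = 25: 25 = 5² and 25 + 11 = 36 = 6².

n = 25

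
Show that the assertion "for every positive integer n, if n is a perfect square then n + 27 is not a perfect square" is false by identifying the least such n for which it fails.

We need the least positive integer n for which n is a perfect square but n + 27 is a perfect square.
n = 1: 1 + 27 = 28, not a perfect square.
n = 4: 4 + 27 = 31, not a perfect square.
n = 9: 9 = 3² and 9 + 27 = 36 = 6².
So n = 9 is the smallest counterexample.

n = 9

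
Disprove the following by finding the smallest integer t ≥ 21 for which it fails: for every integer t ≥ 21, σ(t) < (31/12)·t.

We need the least integer t ≥ 21 for which the claim fails.
The first 27 eligible values, up to t = 47, all satisfy the conclusion.
t = 48: σ(48) = 124; 124 ≥ 124.
Hence t = 48 is a counterexample.

t = 48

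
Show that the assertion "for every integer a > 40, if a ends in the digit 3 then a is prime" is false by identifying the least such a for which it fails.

Check each integer a > 40 in order until a ends in the digit 3 but a is not prime.
a = 43: 43 ends in 3 and is prime.
a = 53: 53 ends in 3 and is prime.
a = 63: 63 ends in 3; 63 = 3 × 21, composite.

a = 63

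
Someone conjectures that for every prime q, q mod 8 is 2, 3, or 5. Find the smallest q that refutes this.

q = 7

For q = 2, 3, 5 the conclusion holds.
q = 7: 7 mod 8 = 7 — not in {2, 3, 5}.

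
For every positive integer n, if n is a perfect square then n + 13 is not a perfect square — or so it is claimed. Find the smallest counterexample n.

For n = 1, 4, 9, 16, 25 the conclusion holds.
n = 36: 36 = 6² and 36 + 13 = 49 = 7².
Thus n = 36 disproves the claim, and no smaller n works.

n = 36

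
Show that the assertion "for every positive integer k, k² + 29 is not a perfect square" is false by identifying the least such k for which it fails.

Check each positive integer k in order until k² + 29 is a perfect square.
For k = 1, 2, 3, 4, …, 11, 12, 13 the conclusion holds.
k = 14: 14² + 29 = 225 = 15², a perfect square.

k = 14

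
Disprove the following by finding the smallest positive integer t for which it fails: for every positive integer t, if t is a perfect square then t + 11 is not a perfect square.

t = 25

The first 4 eligible values, up to t = 16, all satisfy the conclusion.
t = 25: 25 = 5² and 25 + 11 = 36 = 6².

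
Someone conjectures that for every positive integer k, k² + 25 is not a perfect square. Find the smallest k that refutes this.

k = 12

Check each positive integer k in order until k² + 25 is a perfect square.
The first 11 eligible values, up to k = 11, all satisfy the conclusion.
k = 12: 12² + 25 = 169 = 13², a perfect square.
So k = 12 is the smallest counterexample.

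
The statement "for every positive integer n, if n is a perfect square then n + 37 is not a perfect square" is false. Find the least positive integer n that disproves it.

We need the least positive integer n for which n is a perfect square but n + 37 is a perfect square.
For n = 1, 4, 9, 16, …, 225, 256, 289 the conclusion holds.
n = 324: 324 = 18² and 324 + 37 = 361 = 19².
Hence n = 324 is a counterexample.

n = 324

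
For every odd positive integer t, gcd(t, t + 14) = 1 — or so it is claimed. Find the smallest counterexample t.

t = 7

t = 1: gcd(1, 15) = 1.
t = 3: gcd(3, 17) = 1.
t = 5: gcd(5, 19) = 1.
t = 7: gcd(7, 21) = 7.
So t = 7 is the smallest counterexample.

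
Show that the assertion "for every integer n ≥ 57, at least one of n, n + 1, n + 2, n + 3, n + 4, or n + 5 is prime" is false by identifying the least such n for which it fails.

A counterexample is any integer n ≥ 57 such that n, n + 1, n + 2, n + 3, n + 4, n + 5 are all composite; we check each in order.
For n = 57, 58, 59, 60, …, 87, 88, 89 the conclusion holds.
n = 90: 90 = 2 × 45; 91 = 7 × 13; 92 = 2 × 46; 93 = 3 × 31; 94 = 2 × 47; 95 = 5 × 19 — all composite.

n = 90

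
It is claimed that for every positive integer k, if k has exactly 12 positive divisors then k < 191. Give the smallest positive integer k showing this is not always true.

k = 198

We need the least positive integer k for which k has exactly 12 positive divisors but the claim fails.
For k = 60, 72, 84, 90, …, 150, 156, 160 the conclusion holds.
k = 198: τ(198) = 12; 198 ≥ 191.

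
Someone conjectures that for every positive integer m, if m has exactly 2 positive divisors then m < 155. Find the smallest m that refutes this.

For m = 2, 3, 5, 7, …, 139, 149, 151 the conclusion holds.
m = 157: τ(157) = 2; 157 ≥ 155.
So m = 157 is the smallest counterexample.

m = 157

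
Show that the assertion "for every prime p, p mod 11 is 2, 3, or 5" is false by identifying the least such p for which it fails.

A counterexample is any prime p such that the claim fails; we check each in order.
p = 2: 2 mod 11 = 2.
p = 3: 3 mod 11 = 3.
p = 5: 5 mod 11 = 5.
p = 7: 7 mod 11 = 7 — not in {2, 3, 5}.

p = 7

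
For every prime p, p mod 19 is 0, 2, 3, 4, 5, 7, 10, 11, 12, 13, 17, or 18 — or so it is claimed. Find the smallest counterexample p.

p = 47

A counterexample is any prime p such that the claim fails; we check each in order.
The first 14 eligible values, up to p = 43, all satisfy the conclusion.
p = 47: 47 mod 19 = 9 — not in {0, 2, 3, 4, 5, 7, 10, 11, 12, 13, 17, 18}.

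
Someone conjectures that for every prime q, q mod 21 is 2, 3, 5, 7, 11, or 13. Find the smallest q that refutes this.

q = 17

A counterexample is any prime q such that the claim fails; we check each in order.
q = 2: 2 mod 21 = 2.
q = 3: 3 mod 21 = 3.
q = 5: 5 mod 21 = 5.
q = 7: 7 mod 21 = 7.
q = 11: 11 mod 21 = 11.
q = 13: 13 mod 21 = 13.
q = 17: 17 mod 21 = 17 — not in {2, 3, 5, 7, 11, 13}.
So q = 17 is the smallest counterexample.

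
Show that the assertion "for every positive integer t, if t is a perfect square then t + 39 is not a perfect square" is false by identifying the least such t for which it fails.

We need the least positive integer t for which t is a perfect square but t + 39 is a perfect square.
t = 1: 1 + 39 = 40, not a perfect square.
t = 4: 4 + 39 = 43, not a perfect square.
t = 9: 9 + 39 = 48, not a perfect square.
t = 16: 16 + 39 = 55, not a perfect square.
t = 25: 25 = 5² and 25 + 39 = 64 = 8².
Hence t = 25 is a counterexample.

t = 25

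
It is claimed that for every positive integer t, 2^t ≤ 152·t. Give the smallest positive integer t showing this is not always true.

t = 11

We need the least positive integer t for which 2^t > 152·t.
The first 10 eligible values, up to t = 10, all satisfy the conclusion.
t = 11: 2^t = 2048 and 152·t = 1672, so 2048 > 1672.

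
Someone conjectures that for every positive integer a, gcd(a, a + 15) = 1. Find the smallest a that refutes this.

Check each positive integer a in order until gcd(a, a + 15) > 1.
a = 1: gcd(1, 16) = 1.
a = 2: gcd(2, 17) = 1.
a = 3: gcd(3, 18) = 3.

a = 3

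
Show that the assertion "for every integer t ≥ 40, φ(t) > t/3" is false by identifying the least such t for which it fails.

t = 42

For t = 40, 41 the conclusion holds.
t = 42: φ(42) = 12 and 42/3 = 14, so φ(42) ≤ 42/3.
So t = 42 is the smallest counterexample.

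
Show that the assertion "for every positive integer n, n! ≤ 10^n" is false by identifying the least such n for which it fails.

n = 25

We need the least positive integer n for which n! > 10^n.
For n = 1, 2, 3, 4, …, 22, 23, 24 the conclusion holds.
n = 25: n! = 15511210043330985984000000 and 10^n = 10000000000000000000000000, so 15511210043330985984000000 > 10000000000000000000000000.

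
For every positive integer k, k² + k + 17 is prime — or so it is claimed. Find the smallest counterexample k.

Check each positive integer k in order until k² + k + 17 is not prime.
The first 15 eligible values, up to k = 15, all satisfy the conclusion.
k = 16: k² + k + 17 = 289 = 17 × 17, composite.
So k = 16 is the smallest counterexample.

k = 16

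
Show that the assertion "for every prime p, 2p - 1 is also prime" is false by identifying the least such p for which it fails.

p = 5

For p = 2, 3 the conclusion holds.
p = 5: 2p - 1 = 9 = 3 × 3, not prime.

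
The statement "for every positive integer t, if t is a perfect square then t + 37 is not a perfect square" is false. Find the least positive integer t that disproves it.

t = 324

Check each positive integer t in order until t is a perfect square but t + 37 is a perfect square.
For t = 1, 4, 9, 16, …, 225, 256, 289 the conclusion holds.
t = 324: 324 = 18² and 324 + 37 = 361 = 19².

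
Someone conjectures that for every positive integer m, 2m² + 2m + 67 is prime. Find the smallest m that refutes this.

m = 3

A counterexample is any positive integer m such that 2m² + 2m + 67 is not prime; we check each in order.
For m = 1, 2 the conclusion holds.
m = 3: 2m² + 2m + 67 = 91 = 7 × 13, composite.
Thus m = 3 disproves the claim, and no smaller m works.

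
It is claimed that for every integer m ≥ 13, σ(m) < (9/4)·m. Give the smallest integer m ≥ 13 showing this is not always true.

The first 11 eligible values, up to m = 23, all satisfy the conclusion.
m = 24: σ(24) = 60; 60 ≥ 54.

m = 24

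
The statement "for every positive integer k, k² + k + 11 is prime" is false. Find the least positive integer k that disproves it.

Check each positive integer k in order until k² + k + 11 is not prime.
For k = 1, 2, 3, 4, 5, 6, 7, 8, 9 the conclusion holds.
k = 10: k² + k + 11 = 121 = 11 × 11, composite.

k = 10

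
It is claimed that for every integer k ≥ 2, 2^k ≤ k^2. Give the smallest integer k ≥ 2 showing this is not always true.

k = 5

Check each integer k ≥ 2 in order until 2^k > k^2.
For k = 2, 3, 4 the conclusion holds.
k = 5: 2^k = 32 and k^2 = 25, so 32 > 25.
Thus k = 5 disproves the claim, and no smaller k works.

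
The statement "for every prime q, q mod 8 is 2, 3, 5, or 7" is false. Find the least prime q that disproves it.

q = 17

The first 6 eligible values, up to q = 13, all satisfy the conclusion.
q = 17: 17 mod 8 = 1 — not in {2, 3, 5, 7}.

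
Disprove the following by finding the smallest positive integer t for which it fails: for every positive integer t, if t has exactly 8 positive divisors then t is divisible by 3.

t = 24: τ(24) = 8; 24 mod 3 = 0.
t = 30: τ(30) = 8; 30 mod 3 = 0.
t = 40: τ(40) = 8; 40 mod 3 = 1.

t = 40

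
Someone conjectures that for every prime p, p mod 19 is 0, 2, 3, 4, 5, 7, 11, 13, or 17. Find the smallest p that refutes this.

The first 9 eligible values, up to p = 23, all satisfy the conclusion.
p = 29: 29 mod 19 = 10 — not in {0, 2, 3, 4, 5, 7, 11, 13, 17}.

p = 29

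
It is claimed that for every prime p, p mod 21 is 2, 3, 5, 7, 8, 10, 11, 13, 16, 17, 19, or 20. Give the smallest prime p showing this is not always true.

Check each prime p in order until the claim fails.
For p = 2, 3, 5, 7, …, 31, 37, 41 the conclusion holds.
p = 43: 43 mod 21 = 1 — not in {2, 3, 5, 7, 8, 10, 11, 13, 16, 17, 19, 20}.

p = 43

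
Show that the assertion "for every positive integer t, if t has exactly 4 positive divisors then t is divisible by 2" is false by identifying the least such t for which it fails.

t = 6: τ(6) = 4; 6 mod 2 = 0.
t = 8: τ(8) = 4; 8 mod 2 = 0.
t = 10: τ(10) = 4; 10 mod 2 = 0.
t = 14: τ(14) = 4; 14 mod 2 = 0.
t = 15: τ(15) = 4; 15 mod 2 = 1.

t = 15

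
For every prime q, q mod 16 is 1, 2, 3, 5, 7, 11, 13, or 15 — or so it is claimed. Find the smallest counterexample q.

q = 41

The first 12 eligible values, up to q = 37, all satisfy the conclusion.
q = 41: 41 mod 16 = 9 — not in {1, 2, 3, 5, 7, 11, 13, 15}.
Hence q = 41 is a counterexample.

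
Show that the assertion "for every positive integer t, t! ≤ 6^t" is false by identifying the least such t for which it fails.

The first 13 eligible values, up to t = 13, all satisfy the conclusion.
t = 14: t! = 87178291200 and 6^t = 78364164096, so 87178291200 > 78364164096.
Hence t = 14 is a counterexample.

t = 14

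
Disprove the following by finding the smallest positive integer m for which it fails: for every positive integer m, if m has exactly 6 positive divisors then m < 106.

For m = 12, 18, 20, 28, …, 92, 98, 99 the conclusion holds.
m = 116: τ(116) = 6; 116 ≥ 106.
So m = 116 is the smallest counterexample.

m = 116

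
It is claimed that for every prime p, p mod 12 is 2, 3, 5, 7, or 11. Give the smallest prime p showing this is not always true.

p = 2: 2 mod 12 = 2.
p = 3: 3 mod 12 = 3.
p = 5: 5 mod 12 = 5.
p = 7: 7 mod 12 = 7.
p = 11: 11 mod 12 = 11.
p = 13: 13 mod 12 = 1 — not in {2, 3, 5, 7, 11}.
So p = 13 is the smallest counterexample.

p = 13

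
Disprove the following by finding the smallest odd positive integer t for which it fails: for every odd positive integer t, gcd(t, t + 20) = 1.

t = 5

For t = 1, 3 the conclusion holds.
t = 5: gcd(5, 25) = 5.
So t = 5 is the smallest counterexample.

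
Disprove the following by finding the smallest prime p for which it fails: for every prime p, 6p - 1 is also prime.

p = 11

We need the least prime p for which 6p - 1 is not prime.
For p = 2, 3, 5, 7 the conclusion holds.
p = 11: 6p - 1 = 65 = 5 × 13, not prime.
Thus p = 11 disproves the claim, and no smaller p works.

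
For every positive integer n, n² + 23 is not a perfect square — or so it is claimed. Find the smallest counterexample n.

n = 11

We need the least positive integer n for which n² + 23 is a perfect square.
For n = 1, 2, 3, 4, 5, 6, 7, 8, 9, 10 the conclusion holds.
n = 11: 11² + 23 = 144 = 12², a perfect square.
So n = 11 is the smallest counterexample.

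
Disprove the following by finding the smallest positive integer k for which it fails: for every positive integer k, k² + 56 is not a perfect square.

For k = 1, 2, 3, 4 the conclusion holds.
k = 5: 5² + 56 = 81 = 9², a perfect square.
So k = 5 is the smallest counterexample.

k = 5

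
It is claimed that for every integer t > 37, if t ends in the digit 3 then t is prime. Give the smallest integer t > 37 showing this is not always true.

t = 43: 43 ends in 3 and is prime.
t = 53: 53 ends in 3 and is prime.
t = 63: 63 ends in 3; 63 = 3 × 21, composite.
Thus t = 63 disproves the claim, and no smaller t works.

t = 63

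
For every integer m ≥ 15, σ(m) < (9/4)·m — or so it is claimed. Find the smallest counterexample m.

m = 24

The first 9 eligible values, up to m = 23, all satisfy the conclusion.
m = 24: σ(24) = 60; 60 ≥ 54.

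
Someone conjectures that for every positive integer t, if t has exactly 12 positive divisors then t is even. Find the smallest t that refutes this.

We need the least positive integer t for which t has exactly 12 positive divisors but t is odd.
For t = 60, 72, 84, 90, …, 294, 306, 308 the conclusion holds.
t = 315: divisors of 315: 12 divisors; 315 is odd.

t = 315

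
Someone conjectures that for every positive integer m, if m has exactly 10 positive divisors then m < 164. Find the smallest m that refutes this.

We need the least positive integer m for which m has exactly 10 positive divisors but the claim fails.
The first 4 eligible values, up to m = 162, all satisfy the conclusion.
m = 176: τ(176) = 10; 176 ≥ 164.
Thus m = 176 disproves the claim, and no smaller m works.

m = 176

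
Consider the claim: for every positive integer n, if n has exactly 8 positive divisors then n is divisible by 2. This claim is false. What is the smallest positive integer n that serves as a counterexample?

Check each positive integer n in order until n has exactly 8 positive divisors but n is not divisible by 2.
The first 12 eligible values, up to n = 104, all satisfy the conclusion.
n = 105: τ(105) = 8; 105 mod 2 = 1.

n = 105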